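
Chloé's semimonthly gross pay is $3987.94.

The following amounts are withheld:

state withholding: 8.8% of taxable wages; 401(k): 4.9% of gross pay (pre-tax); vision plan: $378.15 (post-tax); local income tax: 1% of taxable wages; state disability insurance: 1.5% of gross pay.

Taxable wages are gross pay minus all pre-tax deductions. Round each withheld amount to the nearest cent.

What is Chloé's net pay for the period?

$2982.89

401(k): $3987.94 × 0.049 = $195.41
Taxable wages = $3987.94 − $195.41 = $3792.53
State withholding: $3792.53 × 0.088 = $333.74
Local income tax: $3792.53 × 0.01 = $37.93
State disability insurance: $3987.94 × 0.015 = $59.82
Vision plan: $378.15
Total deductions = $195.41 + $333.74 + $37.93 + $59.82 + $378.15 = $1005.05
Net pay = $3987.94 − $1005.05 = $2982.89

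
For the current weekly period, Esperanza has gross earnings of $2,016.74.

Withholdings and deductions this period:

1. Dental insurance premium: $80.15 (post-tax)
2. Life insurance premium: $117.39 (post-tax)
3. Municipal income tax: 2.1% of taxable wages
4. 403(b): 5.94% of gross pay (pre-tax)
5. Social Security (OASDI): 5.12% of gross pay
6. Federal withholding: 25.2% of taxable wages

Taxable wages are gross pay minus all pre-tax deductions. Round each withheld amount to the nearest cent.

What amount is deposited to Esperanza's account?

403(b): $2,016.74 × 0.0594 = $119.79
Taxable wages = $2,016.74 − $119.79 = $1,896.95
Municipal income tax: $1,896.95 × 0.021 = $39.84
Federal withholding: $1,896.95 × 0.252 = $478.03
Social Security (OASDI): $2,016.74 × 0.0512 = $103.26
Dental insurance premium: $80.15
Life insurance premium: $117.39
Total deductions = $119.79 + $39.84 + $478.03 + $103.26 + $80.15 + $117.39 = $938.46
Net pay = $2,016.74 − $938.46 = $1,078.28

$1,078.28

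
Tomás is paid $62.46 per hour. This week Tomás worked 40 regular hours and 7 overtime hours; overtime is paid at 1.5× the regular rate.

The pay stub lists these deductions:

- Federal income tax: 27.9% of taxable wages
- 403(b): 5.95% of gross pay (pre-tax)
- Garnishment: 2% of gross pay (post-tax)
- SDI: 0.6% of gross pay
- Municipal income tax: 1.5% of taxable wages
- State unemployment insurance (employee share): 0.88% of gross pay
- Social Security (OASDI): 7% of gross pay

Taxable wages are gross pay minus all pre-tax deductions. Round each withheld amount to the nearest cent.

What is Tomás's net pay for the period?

Regular pay: 40 × $62.46 = $2,498.40
Overtime pay: 7 × $62.46 × 1.5 = $655.83
Gross pay = $2,498.40 + $655.83 = $3,154.23
403(b): $3,154.23 × 0.0595 = $187.68
Taxable wages = $3,154.23 − $187.68 = $2,966.55
Federal income tax: $2,966.55 × 0.279 = $827.67
Municipal income tax: $2,966.55 × 0.015 = $44.50
Social Security (OASDI): $3,154.23 × 0.07 = $220.80
SDI: $3,154.23 × 0.006 = $18.93
State unemployment insurance (employee share): $3,154.23 × 0.0088 = $27.76
Garnishment: $3,154.23 × 0.02 = $63.08
Total deductions = $187.68 + $827.67 + $44.50 + $220.80 + $18.93 + $27.76 + $63.08 = $1,390.42
Net pay = $3,154.23 − $1,390.42 = $1,763.81

$1,763.81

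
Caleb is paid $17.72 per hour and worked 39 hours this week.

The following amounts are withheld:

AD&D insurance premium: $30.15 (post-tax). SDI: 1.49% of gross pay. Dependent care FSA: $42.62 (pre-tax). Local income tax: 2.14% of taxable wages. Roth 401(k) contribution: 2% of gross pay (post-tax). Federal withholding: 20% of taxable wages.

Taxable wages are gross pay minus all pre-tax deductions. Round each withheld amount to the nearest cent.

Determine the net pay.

$450.62

Gross pay: 39 × $17.72 = $691.08
Dependent care FSA: $42.62
Taxable wages = $691.08 − $42.62 = $648.46
Local income tax: $648.46 × 0.0214 = $13.88
Federal withholding: $648.46 × 0.2 = $129.69
SDI: $691.08 × 0.0149 = $10.30
AD&D insurance premium: $30.15
Roth 401(k) contribution: $691.08 × 0.02 = $13.82
Total deductions = $42.62 + $13.88 + $129.69 + $10.30 + $30.15 + $13.82 = $240.46
Net pay = $691.08 − $240.46 = $450.62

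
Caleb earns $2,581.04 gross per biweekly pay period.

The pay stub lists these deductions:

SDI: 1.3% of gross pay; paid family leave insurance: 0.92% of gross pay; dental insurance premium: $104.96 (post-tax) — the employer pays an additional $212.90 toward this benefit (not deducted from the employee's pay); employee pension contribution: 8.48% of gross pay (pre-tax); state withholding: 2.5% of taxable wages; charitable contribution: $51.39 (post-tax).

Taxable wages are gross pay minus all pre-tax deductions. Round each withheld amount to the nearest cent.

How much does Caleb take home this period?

Employee pension contribution: $2,581.04 × 0.0848 = $218.87
Taxable wages = $2,581.04 − $218.87 = $2,362.17
State withholding: $2,362.17 × 0.025 = $59.05
SDI: $2,581.04 × 0.013 = $33.55
Paid family leave insurance: $2,581.04 × 0.0092 = $23.75
Dental insurance premium: $104.96
Charitable contribution: $51.39
(Employer's $212.90 toward dental insurance premium is not withheld from the employee.)
Total deductions = $218.87 + $59.05 + $33.55 + $23.75 + $104.96 + $51.39 = $491.57
Net pay = $2,581.04 − $491.57 = $2,089.47

$2,089.47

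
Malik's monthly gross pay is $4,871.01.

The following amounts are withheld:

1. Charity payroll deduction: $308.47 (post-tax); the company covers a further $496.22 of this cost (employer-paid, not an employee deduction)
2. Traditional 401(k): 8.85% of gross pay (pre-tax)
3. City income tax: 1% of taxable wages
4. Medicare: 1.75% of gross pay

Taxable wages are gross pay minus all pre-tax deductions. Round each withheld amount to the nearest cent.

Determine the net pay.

$4,001.82

Traditional 401(k): $4,871.01 × 0.0885 = $431.08
Taxable wages = $4,871.01 − $431.08 = $4,439.93
City income tax: $4,439.93 × 0.01 = $44.40
Medicare: $4,871.01 × 0.0175 = $85.24
Charity payroll deduction: $308.47
(Employer's $496.22 toward charity payroll deduction is not withheld from the employee.)
Total deductions = $431.08 + $44.40 + $85.24 + $308.47 = $869.19
Net pay = $4,871.01 − $869.19 = $4,001.82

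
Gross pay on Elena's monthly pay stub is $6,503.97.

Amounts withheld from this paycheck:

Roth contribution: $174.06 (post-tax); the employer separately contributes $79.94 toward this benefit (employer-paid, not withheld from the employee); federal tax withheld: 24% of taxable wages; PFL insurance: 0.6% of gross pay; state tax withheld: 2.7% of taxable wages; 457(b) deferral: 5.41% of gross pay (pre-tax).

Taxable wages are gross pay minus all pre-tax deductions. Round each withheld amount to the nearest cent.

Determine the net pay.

457(b) deferral: $6,503.97 × 0.0541 = $351.86
Taxable wages = $6,503.97 − $351.86 = $6,152.11
State tax withheld: $6,152.11 × 0.027 = $166.11
Federal tax withheld: $6,152.11 × 0.24 = $1,476.51
PFL insurance: $6,503.97 × 0.006 = $39.02
Roth contribution: $174.06
(Employer's $79.94 toward Roth contribution is not withheld from the employee.)
Total deductions = $351.86 + $166.11 + $1,476.51 + $39.02 + $174.06 = $2,207.56
Net pay = $6,503.97 − $2,207.56 = $4,296.41

$4,296.41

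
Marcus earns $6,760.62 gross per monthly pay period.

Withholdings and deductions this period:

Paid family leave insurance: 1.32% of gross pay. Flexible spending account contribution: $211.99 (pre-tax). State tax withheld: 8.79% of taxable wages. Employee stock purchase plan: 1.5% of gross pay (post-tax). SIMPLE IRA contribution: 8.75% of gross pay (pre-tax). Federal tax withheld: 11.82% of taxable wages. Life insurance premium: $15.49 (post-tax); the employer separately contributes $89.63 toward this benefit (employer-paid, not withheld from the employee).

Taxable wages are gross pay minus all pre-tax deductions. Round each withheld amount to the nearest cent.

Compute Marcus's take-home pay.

$4,523.18

Flexible spending account contribution: $211.99
SIMPLE IRA contribution: $6,760.62 × 0.0875 = $591.55
Pre-tax total = $211.99 + $591.55 = $803.54
Taxable wages = $6,760.62 − $803.54 = $5,957.08
Federal tax withheld: $5,957.08 × 0.1182 = $704.13
State tax withheld: $5,957.08 × 0.0879 = $523.63
Paid family leave insurance: $6,760.62 × 0.0132 = $89.24
Life insurance premium: $15.49
Employee stock purchase plan: $6,760.62 × 0.015 = $101.41
(Employer's $89.63 toward life insurance premium is not withheld from the employee.)
Total deductions = $211.99 + $591.55 + $704.13 + $523.63 + $89.24 + $15.49 + $101.41 = $2,237.44
Net pay = $6,760.62 − $2,237.44 = $4,523.18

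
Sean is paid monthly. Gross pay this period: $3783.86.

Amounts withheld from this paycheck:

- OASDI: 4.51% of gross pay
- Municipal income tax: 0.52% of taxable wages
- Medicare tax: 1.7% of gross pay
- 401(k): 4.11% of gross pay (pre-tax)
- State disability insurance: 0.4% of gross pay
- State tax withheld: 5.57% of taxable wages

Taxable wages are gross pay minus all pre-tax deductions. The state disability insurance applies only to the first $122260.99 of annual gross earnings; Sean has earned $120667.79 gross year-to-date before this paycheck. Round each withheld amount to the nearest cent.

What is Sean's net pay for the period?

$3166.02

401(k): $3783.86 × 0.0411 = $155.52
Taxable wages = $3783.86 − $155.52 = $3628.34
State tax withheld: $3628.34 × 0.0557 = $202.10
Municipal income tax: $3628.34 × 0.0052 = $18.87
State disability insurance: only $122260.99 − $120667.79 = $1593.20 of this check is subject → $1593.20 × 0.004 = $6.37
Medicare tax: $3783.86 × 0.017 = $64.33
OASDI: $3783.86 × 0.0451 = $170.65
Total deductions = $155.52 + $202.10 + $18.87 + $6.37 + $64.33 + $170.65 = $617.84
Net pay = $3783.86 − $617.84 = $3166.02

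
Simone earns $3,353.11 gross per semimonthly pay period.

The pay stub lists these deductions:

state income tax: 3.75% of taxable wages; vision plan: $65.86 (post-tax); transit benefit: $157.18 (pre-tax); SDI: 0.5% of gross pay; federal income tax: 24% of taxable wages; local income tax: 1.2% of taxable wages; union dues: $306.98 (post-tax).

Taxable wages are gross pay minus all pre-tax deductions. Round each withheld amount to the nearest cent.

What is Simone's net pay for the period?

Transit benefit: $157.18
Taxable wages = $3,353.11 − $157.18 = $3,195.93
State income tax: $3,195.93 × 0.0375 = $119.85
Federal income tax: $3,195.93 × 0.24 = $767.02
Local income tax: $3,195.93 × 0.012 = $38.35
SDI: $3,353.11 × 0.005 = $16.77
Vision plan: $65.86
Union dues: $306.98
Total deductions = $157.18 + $119.85 + $767.02 + $38.35 + $16.77 + $65.86 + $306.98 = $1,472.01
Net pay = $3,353.11 − $1,472.01 = $1,881.10

$1,881.10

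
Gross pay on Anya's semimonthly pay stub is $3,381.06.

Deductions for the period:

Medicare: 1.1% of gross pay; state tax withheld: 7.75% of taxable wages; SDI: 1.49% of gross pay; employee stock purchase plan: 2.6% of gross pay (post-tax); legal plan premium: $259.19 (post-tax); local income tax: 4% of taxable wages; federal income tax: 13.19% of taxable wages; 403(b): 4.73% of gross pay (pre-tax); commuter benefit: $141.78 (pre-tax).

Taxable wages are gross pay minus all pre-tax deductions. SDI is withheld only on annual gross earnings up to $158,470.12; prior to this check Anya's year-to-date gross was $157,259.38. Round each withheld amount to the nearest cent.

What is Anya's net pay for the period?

403(b): $3,381.06 × 0.0473 = $159.92
Commuter benefit: $141.78
Pre-tax total = $159.92 + $141.78 = $301.70
Taxable wages = $3,381.06 − $301.70 = $3,079.36
Federal income tax: $3,079.36 × 0.1319 = $406.17
Local income tax: $3,079.36 × 0.04 = $123.17
State tax withheld: $3,079.36 × 0.0775 = $238.65
SDI: only $158,470.12 − $157,259.38 = $1,210.74 of this check is subject → $1,210.74 × 0.0149 = $18.04
Medicare: $3,381.06 × 0.011 = $37.19
Employee stock purchase plan: $3,381.06 × 0.026 = $87.91
Legal plan premium: $259.19
Total deductions = $159.92 + $141.78 + $406.17 + $123.17 + $238.65 + $18.04 + $37.19 + $87.91 + $259.19 = $1,472.02
Net pay = $3,381.06 − $1,472.02 = $1,909.04

$1,909.04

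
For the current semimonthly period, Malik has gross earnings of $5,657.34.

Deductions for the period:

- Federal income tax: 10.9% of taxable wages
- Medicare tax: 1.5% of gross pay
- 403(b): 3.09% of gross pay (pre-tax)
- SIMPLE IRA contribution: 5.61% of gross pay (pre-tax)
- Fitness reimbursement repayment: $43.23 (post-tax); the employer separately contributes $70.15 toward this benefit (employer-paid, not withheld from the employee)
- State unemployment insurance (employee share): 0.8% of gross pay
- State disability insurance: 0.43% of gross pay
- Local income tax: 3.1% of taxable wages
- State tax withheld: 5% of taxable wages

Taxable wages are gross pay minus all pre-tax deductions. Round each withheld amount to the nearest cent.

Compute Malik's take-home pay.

403(b): $5,657.34 × 0.0309 = $174.81
SIMPLE IRA contribution: $5,657.34 × 0.0561 = $317.38
Pre-tax total = $174.81 + $317.38 = $492.19
Taxable wages = $5,657.34 − $492.19 = $5,165.15
State tax withheld: $5,165.15 × 0.05 = $258.26
Local income tax: $5,165.15 × 0.031 = $160.12
Federal income tax: $5,165.15 × 0.109 = $563.00
State unemployment insurance (employee share): $5,657.34 × 0.008 = $45.26
State disability insurance: $5,657.34 × 0.0043 = $24.33
Medicare tax: $5,657.34 × 0.015 = $84.86
Fitness reimbursement repayment: $43.23
(Employer's $70.15 toward fitness reimbursement repayment is not withheld from the employee.)
Total deductions = $174.81 + $317.38 + $258.26 + $160.12 + $563.00 + $45.26 + $24.33 + $84.86 + $43.23 = $1,671.25
Net pay = $5,657.34 − $1,671.25 = $3,986.09

$3,986.09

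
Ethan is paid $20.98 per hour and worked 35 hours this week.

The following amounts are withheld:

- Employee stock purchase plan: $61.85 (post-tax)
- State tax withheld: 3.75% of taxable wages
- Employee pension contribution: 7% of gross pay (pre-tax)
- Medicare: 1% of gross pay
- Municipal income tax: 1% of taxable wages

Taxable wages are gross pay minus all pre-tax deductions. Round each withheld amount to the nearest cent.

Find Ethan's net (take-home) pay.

$581.27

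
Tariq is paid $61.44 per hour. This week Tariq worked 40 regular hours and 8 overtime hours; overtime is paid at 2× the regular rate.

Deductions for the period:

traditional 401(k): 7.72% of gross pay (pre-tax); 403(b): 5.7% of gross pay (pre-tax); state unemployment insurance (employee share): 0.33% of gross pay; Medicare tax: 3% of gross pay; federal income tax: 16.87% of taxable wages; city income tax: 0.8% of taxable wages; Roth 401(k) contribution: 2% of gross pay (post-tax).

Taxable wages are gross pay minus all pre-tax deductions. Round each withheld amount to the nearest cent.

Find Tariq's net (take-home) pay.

$2269.15

Regular pay: 40 × $61.44 = $2457.60
Overtime pay: 8 × $61.44 × 2 = $983.04
Gross pay = $2457.60 + $983.04 = $3440.64
403(b): $3440.64 × 0.057 = $196.12
Traditional 401(k): $3440.64 × 0.0772 = $265.62
Pre-tax total = $196.12 + $265.62 = $461.74
Taxable wages = $3440.64 − $461.74 = $2978.90
Federal income tax: $2978.90 × 0.1687 = $502.54
City income tax: $2978.90 × 0.008 = $23.83
State unemployment insurance (employee share): $3440.64 × 0.0033 = $11.35
Medicare tax: $3440.64 × 0.03 = $103.22
Roth 401(k) contribution: $3440.64 × 0.02 = $68.81
Total deductions = $196.12 + $265.62 + $502.54 + $23.83 + $11.35 + $103.22 + $68.81 = $1171.49
Net pay = $3440.64 − $1171.49 = $2269.15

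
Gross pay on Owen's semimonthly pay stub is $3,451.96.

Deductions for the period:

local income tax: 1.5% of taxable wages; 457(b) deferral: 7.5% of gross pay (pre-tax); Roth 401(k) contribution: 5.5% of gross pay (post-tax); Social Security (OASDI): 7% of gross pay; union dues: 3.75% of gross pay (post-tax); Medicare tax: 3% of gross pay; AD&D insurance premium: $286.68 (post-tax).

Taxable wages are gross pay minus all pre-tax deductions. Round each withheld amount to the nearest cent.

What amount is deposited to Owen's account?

$2,193.97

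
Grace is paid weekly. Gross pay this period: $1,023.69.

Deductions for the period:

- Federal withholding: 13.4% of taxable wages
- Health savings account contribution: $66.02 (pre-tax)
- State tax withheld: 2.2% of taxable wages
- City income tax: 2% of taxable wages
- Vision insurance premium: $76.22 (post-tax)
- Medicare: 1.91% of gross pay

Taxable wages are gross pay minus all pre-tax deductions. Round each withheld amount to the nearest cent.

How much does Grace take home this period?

$693.35

Health savings account contribution: $66.02
Taxable wages = $1,023.69 − $66.02 = $957.67
City income tax: $957.67 × 0.02 = $19.15
Federal withholding: $957.67 × 0.134 = $128.33
State tax withheld: $957.67 × 0.022 = $21.07
Medicare: $1,023.69 × 0.0191 = $19.55
Vision insurance premium: $76.22
Total deductions = $66.02 + $19.15 + $128.33 + $21.07 + $19.55 + $76.22 = $330.34
Net pay = $1,023.69 − $330.34 = $693.35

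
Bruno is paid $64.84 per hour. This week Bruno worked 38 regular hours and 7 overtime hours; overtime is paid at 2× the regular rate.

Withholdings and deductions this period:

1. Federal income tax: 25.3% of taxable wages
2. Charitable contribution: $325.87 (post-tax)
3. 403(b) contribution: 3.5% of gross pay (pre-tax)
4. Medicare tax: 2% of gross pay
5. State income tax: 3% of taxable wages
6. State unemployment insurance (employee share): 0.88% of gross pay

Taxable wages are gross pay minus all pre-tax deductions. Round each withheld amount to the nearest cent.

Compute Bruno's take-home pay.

Regular pay: 38 × $64.84 = $2463.92
Overtime pay: 7 × $64.84 × 2 = $907.76
Gross pay = $2463.92 + $907.76 = $3371.68
403(b) contribution: $3371.68 × 0.035 = $118.01
Taxable wages = $3371.68 − $118.01 = $3253.67
Federal income tax: $3253.67 × 0.253 = $823.18
State income tax: $3253.67 × 0.03 = $97.61
Medicare tax: $3371.68 × 0.02 = $67.43
State unemployment insurance (employee share): $3371.68 × 0.0088 = $29.67
Charitable contribution: $325.87
Total deductions = $118.01 + $823.18 + $97.61 + $67.43 + $29.67 + $325.87 = $1461.77
Net pay = $3371.68 − $1461.77 = $1909.91

$1909.91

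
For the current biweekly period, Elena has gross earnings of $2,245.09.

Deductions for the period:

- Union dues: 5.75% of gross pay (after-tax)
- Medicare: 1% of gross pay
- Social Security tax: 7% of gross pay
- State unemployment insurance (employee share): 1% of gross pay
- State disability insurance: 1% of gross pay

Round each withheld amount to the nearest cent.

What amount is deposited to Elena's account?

$1,891.49

Medicare: $2,245.09 × 0.01 = $22.45
Social Security tax: $2,245.09 × 0.07 = $157.16
State unemployment insurance (employee share): $2,245.09 × 0.01 = $22.45
State disability insurance: $2,245.09 × 0.01 = $22.45
Union dues: $2,245.09 × 0.0575 = $129.09
Total deductions = $22.45 + $157.16 + $22.45 + $22.45 + $129.09 = $353.60
Net pay = $2,245.09 − $353.60 = $1,891.49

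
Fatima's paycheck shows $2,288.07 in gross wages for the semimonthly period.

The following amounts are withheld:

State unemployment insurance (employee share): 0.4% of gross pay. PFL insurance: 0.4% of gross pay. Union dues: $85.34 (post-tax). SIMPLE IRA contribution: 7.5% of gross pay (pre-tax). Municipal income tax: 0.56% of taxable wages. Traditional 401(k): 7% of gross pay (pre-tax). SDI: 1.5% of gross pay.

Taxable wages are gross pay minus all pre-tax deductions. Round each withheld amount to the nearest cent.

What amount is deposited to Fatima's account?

SIMPLE IRA contribution: $2,288.07 × 0.075 = $171.61
Traditional 401(k): $2,288.07 × 0.07 = $160.16
Pre-tax total = $171.61 + $160.16 = $331.77
Taxable wages = $2,288.07 − $331.77 = $1,956.30
Municipal income tax: $1,956.30 × 0.0056 = $10.96
State unemployment insurance (employee share): $2,288.07 × 0.004 = $9.15
SDI: $2,288.07 × 0.015 = $34.32
PFL insurance: $2,288.07 × 0.004 = $9.15
Union dues: $85.34
Total deductions = $171.61 + $160.16 + $10.96 + $9.15 + $34.32 + $9.15 + $85.34 = $480.69
Net pay = $2,288.07 − $480.69 = $1,807.38

$1,807.38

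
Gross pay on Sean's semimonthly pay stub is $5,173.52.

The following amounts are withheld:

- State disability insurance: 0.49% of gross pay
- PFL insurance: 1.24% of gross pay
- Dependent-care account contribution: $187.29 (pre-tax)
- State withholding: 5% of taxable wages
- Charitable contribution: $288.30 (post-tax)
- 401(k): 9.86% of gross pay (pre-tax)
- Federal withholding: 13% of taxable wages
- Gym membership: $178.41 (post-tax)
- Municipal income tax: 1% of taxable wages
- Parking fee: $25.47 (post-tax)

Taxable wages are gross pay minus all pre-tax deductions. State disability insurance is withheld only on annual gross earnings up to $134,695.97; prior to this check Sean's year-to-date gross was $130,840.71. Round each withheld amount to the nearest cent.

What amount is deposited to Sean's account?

$3,050.43

401(k): $5,173.52 × 0.0986 = $510.11
Dependent-care account contribution: $187.29
Pre-tax total = $510.11 + $187.29 = $697.40
Taxable wages = $5,173.52 − $697.40 = $4,476.12
Municipal income tax: $4,476.12 × 0.01 = $44.76
Federal withholding: $4,476.12 × 0.13 = $581.90
State withholding: $4,476.12 × 0.05 = $223.81
PFL insurance: $5,173.52 × 0.0124 = $64.15
State disability insurance: only $134,695.97 − $130,840.71 = $3,855.26 of this check is subject → $3,855.26 × 0.0049 = $18.89
Charitable contribution: $288.30
Parking fee: $25.47
Gym membership: $178.41
Total deductions = $510.11 + $187.29 + $44.76 + $581.90 + $223.81 + $64.15 + $18.89 + $288.30 + $25.47 + $178.41 = $2,123.09
Net pay = $5,173.52 − $2,123.09 = $3,050.43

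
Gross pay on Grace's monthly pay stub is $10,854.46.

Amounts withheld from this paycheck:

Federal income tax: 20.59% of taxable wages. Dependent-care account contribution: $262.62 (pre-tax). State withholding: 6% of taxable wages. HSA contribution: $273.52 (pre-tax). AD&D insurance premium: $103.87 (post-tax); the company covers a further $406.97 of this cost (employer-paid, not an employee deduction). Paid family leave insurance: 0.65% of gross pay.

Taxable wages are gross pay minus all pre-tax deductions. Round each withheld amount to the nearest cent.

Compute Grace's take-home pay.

HSA contribution: $273.52
Dependent-care account contribution: $262.62
Pre-tax total = $273.52 + $262.62 = $536.14
Taxable wages = $10,854.46 − $536.14 = $10,318.32
State withholding: $10,318.32 × 0.06 = $619.10
Federal income tax: $10,318.32 × 0.2059 = $2,124.54
Paid family leave insurance: $10,854.46 × 0.0065 = $70.55
AD&D insurance premium: $103.87
(Employer's $406.97 toward AD&D insurance premium is not withheld from the employee.)
Total deductions = $273.52 + $262.62 + $619.10 + $2,124.54 + $70.55 + $103.87 = $3,454.20
Net pay = $10,854.46 − $3,454.20 = $7,400.26

$7,400.26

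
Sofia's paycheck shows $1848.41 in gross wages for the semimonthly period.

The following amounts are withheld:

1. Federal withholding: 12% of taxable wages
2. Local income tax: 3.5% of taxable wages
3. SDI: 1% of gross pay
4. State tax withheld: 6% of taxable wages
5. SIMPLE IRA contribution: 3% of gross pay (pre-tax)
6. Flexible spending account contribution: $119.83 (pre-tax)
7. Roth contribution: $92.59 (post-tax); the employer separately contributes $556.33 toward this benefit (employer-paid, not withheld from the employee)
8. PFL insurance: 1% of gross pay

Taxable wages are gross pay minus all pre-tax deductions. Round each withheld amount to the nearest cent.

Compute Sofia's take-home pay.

Flexible spending account contribution: $119.83
SIMPLE IRA contribution: $1848.41 × 0.03 = $55.45
Pre-tax total = $119.83 + $55.45 = $175.28
Taxable wages = $1848.41 − $175.28 = $1673.13
Local income tax: $1673.13 × 0.035 = $58.56
State tax withheld: $1673.13 × 0.06 = $100.39
Federal withholding: $1673.13 × 0.12 = $200.78
PFL insurance: $1848.41 × 0.01 = $18.48
SDI: $1848.41 × 0.01 = $18.48
Roth contribution: $92.59
(Employer's $556.33 toward Roth contribution is not withheld from the employee.)
Total deductions = $119.83 + $55.45 + $58.56 + $100.39 + $200.78 + $18.48 + $18.48 + $92.59 = $664.56
Net pay = $1848.41 − $664.56 = $1183.85

$1183.85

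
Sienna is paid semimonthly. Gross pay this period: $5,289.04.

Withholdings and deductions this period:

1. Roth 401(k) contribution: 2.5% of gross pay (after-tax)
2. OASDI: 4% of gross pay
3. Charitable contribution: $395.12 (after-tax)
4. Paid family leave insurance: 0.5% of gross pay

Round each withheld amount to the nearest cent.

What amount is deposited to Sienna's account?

OASDI: $5,289.04 × 0.04 = $211.56
Paid family leave insurance: $5,289.04 × 0.005 = $26.45
Roth 401(k) contribution: $5,289.04 × 0.025 = $132.23
Charitable contribution: $395.12
Total deductions = $211.56 + $26.45 + $132.23 + $395.12 = $765.36
Net pay = $5,289.04 − $765.36 = $4,523.68

$4,523.68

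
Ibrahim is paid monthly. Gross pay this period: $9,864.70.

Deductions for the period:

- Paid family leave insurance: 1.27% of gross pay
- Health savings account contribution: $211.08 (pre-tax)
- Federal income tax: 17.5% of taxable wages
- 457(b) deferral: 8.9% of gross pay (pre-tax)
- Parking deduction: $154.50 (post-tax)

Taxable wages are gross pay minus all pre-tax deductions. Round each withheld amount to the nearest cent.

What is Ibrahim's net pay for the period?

$6,960.14

Health savings account contribution: $211.08
457(b) deferral: $9,864.70 × 0.089 = $877.96
Pre-tax total = $211.08 + $877.96 = $1,089.04
Taxable wages = $9,864.70 − $1,089.04 = $8,775.66
Federal income tax: $8,775.66 × 0.175 = $1,535.74
Paid family leave insurance: $9,864.70 × 0.0127 = $125.28
Parking deduction: $154.50
Total deductions = $211.08 + $877.96 + $1,535.74 + $125.28 + $154.50 = $2,904.56
Net pay = $9,864.70 − $2,904.56 = $6,960.14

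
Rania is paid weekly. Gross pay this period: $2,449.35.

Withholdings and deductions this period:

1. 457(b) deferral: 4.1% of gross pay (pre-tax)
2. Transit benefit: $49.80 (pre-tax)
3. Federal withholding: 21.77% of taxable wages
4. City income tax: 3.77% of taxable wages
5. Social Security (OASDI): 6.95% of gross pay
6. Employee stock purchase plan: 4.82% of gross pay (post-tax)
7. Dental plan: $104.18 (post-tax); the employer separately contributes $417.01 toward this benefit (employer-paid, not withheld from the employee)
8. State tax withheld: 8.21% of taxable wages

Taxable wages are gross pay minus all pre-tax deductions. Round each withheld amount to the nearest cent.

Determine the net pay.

$1,130.70

Transit benefit: $49.80
457(b) deferral: $2,449.35 × 0.041 = $100.42
Pre-tax total = $49.80 + $100.42 = $150.22
Taxable wages = $2,449.35 − $150.22 = $2,299.13
State tax withheld: $2,299.13 × 0.0821 = $188.76
Federal withholding: $2,299.13 × 0.2177 = $500.52
City income tax: $2,299.13 × 0.0377 = $86.68
Social Security (OASDI): $2,449.35 × 0.0695 = $170.23
Employee stock purchase plan: $2,449.35 × 0.0482 = $118.06
Dental plan: $104.18
(Employer's $417.01 toward dental plan is not withheld from the employee.)
Total deductions = $49.80 + $100.42 + $188.76 + $500.52 + $86.68 + $170.23 + $118.06 + $104.18 = $1,318.65
Net pay = $2,449.35 − $1,318.65 = $1,130.70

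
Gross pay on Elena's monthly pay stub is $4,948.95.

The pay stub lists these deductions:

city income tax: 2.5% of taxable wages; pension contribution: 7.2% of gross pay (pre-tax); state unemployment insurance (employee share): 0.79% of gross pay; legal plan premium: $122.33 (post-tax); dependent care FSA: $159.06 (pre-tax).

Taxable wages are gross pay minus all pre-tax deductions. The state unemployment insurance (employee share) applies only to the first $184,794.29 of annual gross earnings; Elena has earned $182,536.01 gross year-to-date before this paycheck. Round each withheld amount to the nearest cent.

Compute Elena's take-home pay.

$4,182.56

Dependent care FSA: $159.06
Pension contribution: $4,948.95 × 0.072 = $356.32
Pre-tax total = $159.06 + $356.32 = $515.38
Taxable wages = $4,948.95 − $515.38 = $4,433.57
City income tax: $4,433.57 × 0.025 = $110.84
State unemployment insurance (employee share): only $184,794.29 − $182,536.01 = $2,258.28 of this check is subject → $2,258.28 × 0.0079 = $17.84
Legal plan premium: $122.33
Total deductions = $159.06 + $356.32 + $110.84 + $17.84 + $122.33 = $766.39
Net pay = $4,948.95 − $766.39 = $4,182.56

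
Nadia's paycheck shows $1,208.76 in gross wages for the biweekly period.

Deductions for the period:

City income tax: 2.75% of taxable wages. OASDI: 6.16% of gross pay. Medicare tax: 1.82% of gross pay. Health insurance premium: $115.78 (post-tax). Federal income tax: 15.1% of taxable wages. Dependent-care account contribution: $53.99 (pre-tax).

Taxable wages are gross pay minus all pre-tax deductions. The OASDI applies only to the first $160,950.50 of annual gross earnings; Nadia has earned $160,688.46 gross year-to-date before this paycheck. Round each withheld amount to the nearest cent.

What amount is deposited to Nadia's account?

Dependent-care account contribution: $53.99
Taxable wages = $1,208.76 − $53.99 = $1,154.77
Federal income tax: $1,154.77 × 0.151 = $174.37
City income tax: $1,154.77 × 0.0275 = $31.76
OASDI: only $160,950.50 − $160,688.46 = $262.04 of this check is subject → $262.04 × 0.0616 = $16.14
Medicare tax: $1,208.76 × 0.0182 = $22.00
Health insurance premium: $115.78
Total deductions = $53.99 + $174.37 + $31.76 + $16.14 + $22.00 + $115.78 = $414.04
Net pay = $1,208.76 − $414.04 = $794.72

$794.72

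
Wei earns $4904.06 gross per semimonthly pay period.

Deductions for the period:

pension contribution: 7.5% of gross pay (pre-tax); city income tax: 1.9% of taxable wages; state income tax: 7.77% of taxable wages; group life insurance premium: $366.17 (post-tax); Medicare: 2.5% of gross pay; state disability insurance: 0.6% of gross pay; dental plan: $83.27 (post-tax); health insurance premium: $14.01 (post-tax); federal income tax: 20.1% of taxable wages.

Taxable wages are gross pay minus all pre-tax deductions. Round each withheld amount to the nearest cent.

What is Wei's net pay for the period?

Pension contribution: $4904.06 × 0.075 = $367.80
Taxable wages = $4904.06 − $367.80 = $4536.26
State income tax: $4536.26 × 0.0777 = $352.47
Federal income tax: $4536.26 × 0.201 = $911.79
City income tax: $4536.26 × 0.019 = $86.19
Medicare: $4904.06 × 0.025 = $122.60
State disability insurance: $4904.06 × 0.006 = $29.42
Group life insurance premium: $366.17
Health insurance premium: $14.01
Dental plan: $83.27
Total deductions = $367.80 + $352.47 + $911.79 + $86.19 + $122.60 + $29.42 + $366.17 + $14.01 + $83.27 = $2333.72
Net pay = $4904.06 − $2333.72 = $2570.34

$2570.34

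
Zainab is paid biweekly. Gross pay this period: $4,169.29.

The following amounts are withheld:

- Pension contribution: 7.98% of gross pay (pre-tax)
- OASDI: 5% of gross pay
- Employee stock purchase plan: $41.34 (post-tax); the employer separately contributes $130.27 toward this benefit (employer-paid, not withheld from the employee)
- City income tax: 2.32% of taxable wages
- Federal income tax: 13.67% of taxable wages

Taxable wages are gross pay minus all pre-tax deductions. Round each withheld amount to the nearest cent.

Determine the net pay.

Pension contribution: $4,169.29 × 0.0798 = $332.71
Taxable wages = $4,169.29 − $332.71 = $3,836.58
Federal income tax: $3,836.58 × 0.1367 = $524.46
City income tax: $3,836.58 × 0.0232 = $89.01
OASDI: $4,169.29 × 0.05 = $208.46
Employee stock purchase plan: $41.34
(Employer's $130.27 toward employee stock purchase plan is not withheld from the employee.)
Total deductions = $332.71 + $524.46 + $89.01 + $208.46 + $41.34 = $1,195.98
Net pay = $4,169.29 − $1,195.98 = $2,973.31

$2,973.31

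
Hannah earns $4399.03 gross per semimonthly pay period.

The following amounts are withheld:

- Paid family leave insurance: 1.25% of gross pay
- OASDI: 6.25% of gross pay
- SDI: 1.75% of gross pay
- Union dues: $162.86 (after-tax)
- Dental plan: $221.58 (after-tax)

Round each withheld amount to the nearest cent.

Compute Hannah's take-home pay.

Paid family leave insurance: $4399.03 × 0.0125 = $54.99
SDI: $4399.03 × 0.0175 = $76.98
OASDI: $4399.03 × 0.0625 = $274.94
Union dues: $162.86
Dental plan: $221.58
Total deductions = $54.99 + $76.98 + $274.94 + $162.86 + $221.58 = $791.35
Net pay = $4399.03 − $791.35 = $3607.68

$3607.68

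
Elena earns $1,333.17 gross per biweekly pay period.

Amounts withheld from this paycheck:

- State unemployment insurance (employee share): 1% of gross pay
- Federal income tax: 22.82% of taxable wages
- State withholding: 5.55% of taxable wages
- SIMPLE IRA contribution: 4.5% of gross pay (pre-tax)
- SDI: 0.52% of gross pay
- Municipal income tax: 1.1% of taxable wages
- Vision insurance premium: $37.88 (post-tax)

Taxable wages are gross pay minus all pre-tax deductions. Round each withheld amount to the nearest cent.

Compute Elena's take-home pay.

SIMPLE IRA contribution: $1,333.17 × 0.045 = $59.99
Taxable wages = $1,333.17 − $59.99 = $1,273.18
State withholding: $1,273.18 × 0.0555 = $70.66
Municipal income tax: $1,273.18 × 0.011 = $14.00
Federal income tax: $1,273.18 × 0.2282 = $290.54
SDI: $1,333.17 × 0.0052 = $6.93
State unemployment insurance (employee share): $1,333.17 × 0.01 = $13.33
Vision insurance premium: $37.88
Total deductions = $59.99 + $70.66 + $14.00 + $290.54 + $6.93 + $13.33 + $37.88 = $493.33
Net pay = $1,333.17 − $493.33 = $839.84

$839.84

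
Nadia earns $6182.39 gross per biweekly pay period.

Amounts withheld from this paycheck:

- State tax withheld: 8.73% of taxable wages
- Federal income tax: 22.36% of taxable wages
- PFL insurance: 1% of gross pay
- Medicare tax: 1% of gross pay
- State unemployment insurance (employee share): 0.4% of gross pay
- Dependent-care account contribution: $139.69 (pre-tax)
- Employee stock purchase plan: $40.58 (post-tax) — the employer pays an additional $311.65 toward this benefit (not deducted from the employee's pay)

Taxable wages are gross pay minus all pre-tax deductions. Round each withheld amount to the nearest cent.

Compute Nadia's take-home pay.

$3975.07

Dependent-care account contribution: $139.69
Taxable wages = $6182.39 − $139.69 = $6042.70
Federal income tax: $6042.70 × 0.2236 = $1351.15
State tax withheld: $6042.70 × 0.0873 = $527.53
PFL insurance: $6182.39 × 0.01 = $61.82
Medicare tax: $6182.39 × 0.01 = $61.82
State unemployment insurance (employee share): $6182.39 × 0.004 = $24.73
Employee stock purchase plan: $40.58
(Employer's $311.65 toward employee stock purchase plan is not withheld from the employee.)
Total deductions = $139.69 + $1351.15 + $527.53 + $61.82 + $61.82 + $24.73 + $40.58 = $2207.32
Net pay = $6182.39 − $2207.32 = $3975.07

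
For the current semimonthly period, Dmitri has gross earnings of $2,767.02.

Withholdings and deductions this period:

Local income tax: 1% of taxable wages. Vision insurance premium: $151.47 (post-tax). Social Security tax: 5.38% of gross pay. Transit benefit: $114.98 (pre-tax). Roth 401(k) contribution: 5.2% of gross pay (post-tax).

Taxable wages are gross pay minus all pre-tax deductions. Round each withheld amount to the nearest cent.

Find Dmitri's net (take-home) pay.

$2,181.29

Transit benefit: $114.98
Taxable wages = $2,767.02 − $114.98 = $2,652.04
Local income tax: $2,652.04 × 0.01 = $26.52
Social Security tax: $2,767.02 × 0.0538 = $148.87
Roth 401(k) contribution: $2,767.02 × 0.052 = $143.89
Vision insurance premium: $151.47
Total deductions = $114.98 + $26.52 + $148.87 + $143.89 + $151.47 = $585.73
Net pay = $2,767.02 − $585.73 = $2,181.29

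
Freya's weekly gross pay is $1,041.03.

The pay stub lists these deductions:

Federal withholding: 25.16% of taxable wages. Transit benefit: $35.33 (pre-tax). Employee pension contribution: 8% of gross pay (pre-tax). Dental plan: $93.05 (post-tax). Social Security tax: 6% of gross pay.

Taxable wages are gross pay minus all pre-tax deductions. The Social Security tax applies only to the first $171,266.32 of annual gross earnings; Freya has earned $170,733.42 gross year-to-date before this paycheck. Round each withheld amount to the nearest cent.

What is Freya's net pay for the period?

$565.32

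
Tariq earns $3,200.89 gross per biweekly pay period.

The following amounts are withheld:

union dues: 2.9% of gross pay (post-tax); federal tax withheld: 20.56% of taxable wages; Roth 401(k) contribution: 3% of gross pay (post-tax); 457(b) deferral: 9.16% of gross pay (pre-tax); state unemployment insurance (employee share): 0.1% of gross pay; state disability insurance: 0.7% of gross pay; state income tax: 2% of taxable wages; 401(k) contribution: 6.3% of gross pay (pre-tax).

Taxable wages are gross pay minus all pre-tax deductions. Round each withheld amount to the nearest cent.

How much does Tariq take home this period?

401(k) contribution: $3,200.89 × 0.063 = $201.66
457(b) deferral: $3,200.89 × 0.0916 = $293.20
Pre-tax total = $201.66 + $293.20 = $494.86
Taxable wages = $3,200.89 − $494.86 = $2,706.03
Federal tax withheld: $2,706.03 × 0.2056 = $556.36
State income tax: $2,706.03 × 0.02 = $54.12
State disability insurance: $3,200.89 × 0.007 = $22.41
State unemployment insurance (employee share): $3,200.89 × 0.001 = $3.20
Union dues: $3,200.89 × 0.029 = $92.83
Roth 401(k) contribution: $3,200.89 × 0.03 = $96.03
Total deductions = $201.66 + $293.20 + $556.36 + $54.12 + $22.41 + $3.20 + $92.83 + $96.03 = $1,319.81
Net pay = $3,200.89 − $1,319.81 = $1,881.08

$1,881.08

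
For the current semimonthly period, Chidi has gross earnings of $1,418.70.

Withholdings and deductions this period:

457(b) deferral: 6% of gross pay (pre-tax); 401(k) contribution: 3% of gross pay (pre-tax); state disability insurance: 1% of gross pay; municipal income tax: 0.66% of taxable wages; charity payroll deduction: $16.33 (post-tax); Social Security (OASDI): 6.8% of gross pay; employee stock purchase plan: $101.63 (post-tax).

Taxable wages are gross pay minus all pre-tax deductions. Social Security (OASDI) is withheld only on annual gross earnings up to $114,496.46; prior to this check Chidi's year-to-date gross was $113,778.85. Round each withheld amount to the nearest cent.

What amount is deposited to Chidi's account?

457(b) deferral: $1,418.70 × 0.06 = $85.12
401(k) contribution: $1,418.70 × 0.03 = $42.56
Pre-tax total = $85.12 + $42.56 = $127.68
Taxable wages = $1,418.70 − $127.68 = $1,291.02
Municipal income tax: $1,291.02 × 0.0066 = $8.52
State disability insurance: $1,418.70 × 0.01 = $14.19
Social Security (OASDI): only $114,496.46 − $113,778.85 = $717.61 of this check is subject → $717.61 × 0.068 = $48.80
Charity payroll deduction: $16.33
Employee stock purchase plan: $101.63
Total deductions = $85.12 + $42.56 + $8.52 + $14.19 + $48.80 + $16.33 + $101.63 = $317.15
Net pay = $1,418.70 − $317.15 = $1,101.55

$1,101.55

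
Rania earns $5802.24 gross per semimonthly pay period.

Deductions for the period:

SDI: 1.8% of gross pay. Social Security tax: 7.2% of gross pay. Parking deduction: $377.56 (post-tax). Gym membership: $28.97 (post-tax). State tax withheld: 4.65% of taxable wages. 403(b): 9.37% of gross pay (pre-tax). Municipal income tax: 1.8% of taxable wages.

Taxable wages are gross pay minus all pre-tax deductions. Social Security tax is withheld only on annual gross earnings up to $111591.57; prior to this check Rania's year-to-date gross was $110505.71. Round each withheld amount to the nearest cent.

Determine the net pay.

$4330.25

403(b): $5802.24 × 0.0937 = $543.67
Taxable wages = $5802.24 − $543.67 = $5258.57
Municipal income tax: $5258.57 × 0.018 = $94.65
State tax withheld: $5258.57 × 0.0465 = $244.52
Social Security tax: only $111591.57 − $110505.71 = $1085.86 of this check is subject → $1085.86 × 0.072 = $78.18
SDI: $5802.24 × 0.018 = $104.44
Gym membership: $28.97
Parking deduction: $377.56
Total deductions = $543.67 + $94.65 + $244.52 + $78.18 + $104.44 + $28.97 + $377.56 = $1471.99
Net pay = $5802.24 − $1471.99 = $4330.25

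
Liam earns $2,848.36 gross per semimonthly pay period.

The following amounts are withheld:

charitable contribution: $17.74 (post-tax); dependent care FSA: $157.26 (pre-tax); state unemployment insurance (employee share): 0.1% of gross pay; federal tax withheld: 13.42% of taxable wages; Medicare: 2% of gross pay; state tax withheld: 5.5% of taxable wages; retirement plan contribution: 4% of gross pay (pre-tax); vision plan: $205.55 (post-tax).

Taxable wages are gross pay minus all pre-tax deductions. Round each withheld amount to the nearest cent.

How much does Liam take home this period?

$1,806.46

Retirement plan contribution: $2,848.36 × 0.04 = $113.93
Dependent care FSA: $157.26
Pre-tax total = $113.93 + $157.26 = $271.19
Taxable wages = $2,848.36 − $271.19 = $2,577.17
Federal tax withheld: $2,577.17 × 0.1342 = $345.86
State tax withheld: $2,577.17 × 0.055 = $141.74
Medicare: $2,848.36 × 0.02 = $56.97
State unemployment insurance (employee share): $2,848.36 × 0.001 = $2.85
Charitable contribution: $17.74
Vision plan: $205.55
Total deductions = $113.93 + $157.26 + $345.86 + $141.74 + $56.97 + $2.85 + $17.74 + $205.55 = $1,041.90
Net pay = $2,848.36 − $1,041.90 = $1,806.46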